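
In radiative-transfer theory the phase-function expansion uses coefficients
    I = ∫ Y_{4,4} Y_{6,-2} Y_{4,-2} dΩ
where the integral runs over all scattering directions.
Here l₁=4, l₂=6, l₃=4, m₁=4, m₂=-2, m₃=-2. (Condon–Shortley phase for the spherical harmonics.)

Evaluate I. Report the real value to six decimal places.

-0.110189

m-sum 0 ✓  L=14 even ✓  2≤4≤10 ✓
Π(2lᵢ+1) = 9×13×9 = 1053
triangle coeff Δ(4,6,4) = 1/1261260
Σ_t [2,4]: t=2:+1/4608 t=3:−1/1296 t=4:+1/4608 = -7/20736
(3j)²=20/1287 [(4 6 4; 0 0 0)], sign=-1
Σ_t [0,0]: t=0:+1/69120 = 1/69120
(3j)²=4/429 [(4 6 4; 4 -2 -2)], sign=+1
⇒ 4πI² = 240/1573
I = (-1)√(240/1573/(4π)) = -0.11018851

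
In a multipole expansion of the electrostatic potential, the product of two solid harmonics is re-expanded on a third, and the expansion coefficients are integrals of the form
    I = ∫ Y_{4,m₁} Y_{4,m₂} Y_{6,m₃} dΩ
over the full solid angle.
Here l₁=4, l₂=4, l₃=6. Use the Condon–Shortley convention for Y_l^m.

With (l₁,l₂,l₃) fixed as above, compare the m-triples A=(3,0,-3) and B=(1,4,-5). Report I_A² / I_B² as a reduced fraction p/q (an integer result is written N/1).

Same 4,4,6: normalisation and zero-m 3j drop out of the ratio.
A: Δ: 2! 6! 6! / 15! → 1/1261260; sum: t=0:+1/11520 t=1:−1/25920 = 1/20736; 3j²(4 4 6; 3 0 -3) = Δ·Π!·Σ² = 5/429  (sign -1)
B: Δ: 2! 6! 6! / 15! → 1/1261260; sum: t=2:+1/172800 = 1/172800; 3j²(4 4 6; 1 4 -5) = Δ·Π!·Σ² = 2/65  (sign -1)
I_A²/I_B² = (5/429)/(2/65) = 25/66

25/66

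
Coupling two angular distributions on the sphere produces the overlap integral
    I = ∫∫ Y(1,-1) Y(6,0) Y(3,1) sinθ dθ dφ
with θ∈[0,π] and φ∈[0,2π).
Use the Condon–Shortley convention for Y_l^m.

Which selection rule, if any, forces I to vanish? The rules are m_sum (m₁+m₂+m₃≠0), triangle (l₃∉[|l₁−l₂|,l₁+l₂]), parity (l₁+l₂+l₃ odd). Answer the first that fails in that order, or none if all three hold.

azimuthal sum: -1 + 0 + 1 = 0  ✓
5 ≤ 3 ≤ 7 (triangle on l)  ✗
L = 1 + 6 + 3 = 10 (even)

triangle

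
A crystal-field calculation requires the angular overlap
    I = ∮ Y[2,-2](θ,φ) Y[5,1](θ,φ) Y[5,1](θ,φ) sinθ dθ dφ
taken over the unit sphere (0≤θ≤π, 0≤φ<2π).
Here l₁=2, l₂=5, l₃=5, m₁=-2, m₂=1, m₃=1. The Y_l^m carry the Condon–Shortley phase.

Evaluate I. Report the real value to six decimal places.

0.198089

Checks pass: Σm=0; 12 even; l₃=5∈[3,7].
(2·2+1)(2·5+1)(2·5+1) = 605
Δ: 2! 2! 8! / 13! → 1/38610
sum: t=0:+1/2880 t=1:−1/576 t=2:+1/2880 = -1/960
3j²(2 5 5; 0 0 0) = Δ·Π!·Σ² = 10/429  (sign +1)
sum: t=2:+1/2304 = 1/2304
3j²(2 5 5; -2 1 1) = Δ·Π!·Σ² = 5/143  (sign +1)
combine: 4πI² = 605·10/429·5/143 = 250/507
take √, sign +1: I = 0.19808933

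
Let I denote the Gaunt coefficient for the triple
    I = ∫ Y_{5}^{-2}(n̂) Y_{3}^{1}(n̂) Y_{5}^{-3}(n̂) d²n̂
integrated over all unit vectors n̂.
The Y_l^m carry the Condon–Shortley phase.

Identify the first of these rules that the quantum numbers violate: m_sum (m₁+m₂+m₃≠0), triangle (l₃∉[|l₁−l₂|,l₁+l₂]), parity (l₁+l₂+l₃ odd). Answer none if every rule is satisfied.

m_sum

Σmᵢ = -4  ✗
l₃∈[|l₁−l₂|,l₁+l₂]=[2,8], have l₃=5
Σlᵢ = 13 ⇒ odd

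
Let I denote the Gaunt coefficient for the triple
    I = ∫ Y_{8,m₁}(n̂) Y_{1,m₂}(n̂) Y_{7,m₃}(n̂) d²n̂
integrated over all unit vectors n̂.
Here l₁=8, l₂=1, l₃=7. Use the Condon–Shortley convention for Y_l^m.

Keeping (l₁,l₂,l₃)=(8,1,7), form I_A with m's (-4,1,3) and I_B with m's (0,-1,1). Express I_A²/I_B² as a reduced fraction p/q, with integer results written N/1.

Same 8,1,7: normalisation and zero-m 3j drop out of the ratio.
A: Δ: 2! 14! 0! / 17! → 1/2040; sum: t=2:+1/174182400 = 1/174182400; 3j²(8 1 7; -4 1 3) = Δ·Π!·Σ² = 11/340  (sign +1)
B: Δ: 2! 14! 0! / 17! → 1/2040; sum: t=0:+1/58060800 = 1/58060800; 3j²(8 1 7; 0 -1 1) = Δ·Π!·Σ² = 7/510  (sign +1)
I_A²/I_B² = (11/340)/(7/510) = 33/14

33/14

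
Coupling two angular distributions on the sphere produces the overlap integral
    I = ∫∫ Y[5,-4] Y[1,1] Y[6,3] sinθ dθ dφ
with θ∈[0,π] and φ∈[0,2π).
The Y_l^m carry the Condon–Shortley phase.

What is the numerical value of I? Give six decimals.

-0.070770

m-sum 0 ✓  L=12 even ✓  4≤6≤6 ✓
Π(2lᵢ+1) = 11×3×13 = 429
triangle coeff Δ(5,1,6) = 1/858
Σ_t [0,0]: t=0:+1/14400 = 1/14400
(3j)²=6/143 [(5 1 6; 0 0 0)], sign=+1
Σ_t [0,0]: t=0:+1/725760 = 1/725760
(3j)²=1/286 [(5 1 6; -4 1 3)], sign=-1
⇒ 4πI² = 9/143
I = (-1)√(9/143/(4π)) = -0.07076985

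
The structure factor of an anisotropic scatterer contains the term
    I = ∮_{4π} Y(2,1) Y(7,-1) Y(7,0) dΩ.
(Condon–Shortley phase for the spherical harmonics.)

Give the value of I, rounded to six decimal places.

-0.026159

Rules hold: Σm=0, L=16 even, 5≤7≤9.
N = 5·15·15 = 1125
Δ = 2!·2!·12!/17! = 1/185640
Racah Σ t=0..2: t=0:+1/2419200 t=1:−1/518400 t=2:+1/2419200 = -1/907200
⇒ 3j(2 7 7; 0 0 0)² = 56/3315, sgn +1
Racah Σ t=0..1: t=0:+1/1036800 t=1:−1/1209600 = 1/7257600
⇒ 3j(2 7 7; 1 -1 0)² = 1/2210, sgn -1
4πI² = N·(3j₀)²·(3jₘ)² = 420/48841
I = -1·√(0.00859933/4π) = -0.02615938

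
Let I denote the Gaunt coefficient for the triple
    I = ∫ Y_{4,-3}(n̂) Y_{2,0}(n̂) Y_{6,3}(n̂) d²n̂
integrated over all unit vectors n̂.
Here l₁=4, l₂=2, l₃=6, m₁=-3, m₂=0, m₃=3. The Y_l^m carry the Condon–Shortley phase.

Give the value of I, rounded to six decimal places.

m-sum 0 ✓  L=12 even ✓  2≤6≤6 ✓
Π(2lᵢ+1) = 9×5×13 = 585
triangle coeff Δ(4,2,6) = 1/6435
Σ_t [0,0]: t=0:+1/2304 = 1/2304
(3j)²=5/143 [(4 2 6; 0 0 0)], sign=+1
Σ_t [0,0]: t=0:+1/20160 = 1/20160
(3j)²=12/715 [(4 2 6; -3 0 3)], sign=-1
⇒ 4πI² = 540/1573
I = (-1)√(540/1573/(4π)) = -0.16528277

-0.165283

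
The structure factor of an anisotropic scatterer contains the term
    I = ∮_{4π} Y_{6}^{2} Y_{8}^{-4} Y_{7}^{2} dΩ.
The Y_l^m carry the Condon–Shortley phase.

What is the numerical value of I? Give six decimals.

Σlᵢ=21 odd — θ-integrand is odd under cosθ→−cosθ; I=0

0.000000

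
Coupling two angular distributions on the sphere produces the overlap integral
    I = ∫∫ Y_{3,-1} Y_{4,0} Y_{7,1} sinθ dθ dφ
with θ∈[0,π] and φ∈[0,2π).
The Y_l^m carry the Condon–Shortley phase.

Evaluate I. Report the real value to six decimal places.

-0.218337

Checks pass: Σm=0; 14 even; l₃=7∈[1,7].
(2·3+1)(2·4+1)(2·7+1) = 945
Δ: 0! 6! 8! / 15! → 1/45045
sum: t=0:+1/20736 = 1/20736
3j²(3 4 7; 0 0 0) = Δ·Π!·Σ² = 35/1287  (sign -1)
sum: t=0:+1/27648 = 1/27648
3j²(3 4 7; -1 0 1) = Δ·Π!·Σ² = 10/429  (sign +1)
combine: 4πI² = 945·35/1287·10/429 = 12250/20449
take √, sign -1: I = -0.21833687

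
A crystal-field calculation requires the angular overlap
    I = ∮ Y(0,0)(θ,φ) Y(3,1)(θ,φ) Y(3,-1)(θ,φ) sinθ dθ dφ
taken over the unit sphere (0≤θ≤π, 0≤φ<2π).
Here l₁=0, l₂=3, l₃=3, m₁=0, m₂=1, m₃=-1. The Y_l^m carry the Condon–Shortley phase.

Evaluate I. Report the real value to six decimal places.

Checks pass: Σm=0; 6 even; l₃=3∈[3,3].
(2·0+1)(2·3+1)(2·3+1) = 49
Δ: 0! 0! 6! / 7! → 1/7
sum: t=0:+1/36 = 1/36
3j²(0 3 3; 0 0 0) = Δ·Π!·Σ² = 1/7  (sign -1)
sum: t=0:+1/48 = 1/48
3j²(0 3 3; 0 1 -1) = Δ·Π!·Σ² = 1/7  (sign +1)
combine: 4πI² = 49·1/7·1/7 = 1/1
take √, sign -1: I = -0.28209479

-0.282095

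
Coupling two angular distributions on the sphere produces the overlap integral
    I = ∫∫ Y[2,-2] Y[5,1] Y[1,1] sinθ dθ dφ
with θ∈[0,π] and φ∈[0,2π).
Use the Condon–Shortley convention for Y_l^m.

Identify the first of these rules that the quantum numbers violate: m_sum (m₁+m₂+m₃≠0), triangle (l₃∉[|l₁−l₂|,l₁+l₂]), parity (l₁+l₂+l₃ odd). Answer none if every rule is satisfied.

triangle

azimuthal sum: -2 + 1 + 1 = 0  ✓
3 ≤ 1 ≤ 7 (triangle on l)  ✗
L = 2 + 5 + 1 = 8 (even)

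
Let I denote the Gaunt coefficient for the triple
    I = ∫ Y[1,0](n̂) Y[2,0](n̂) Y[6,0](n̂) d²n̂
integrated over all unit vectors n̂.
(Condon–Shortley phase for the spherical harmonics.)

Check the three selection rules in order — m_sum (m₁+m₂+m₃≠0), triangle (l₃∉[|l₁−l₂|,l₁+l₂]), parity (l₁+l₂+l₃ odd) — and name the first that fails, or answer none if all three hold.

m₁+m₂+m₃ = 0 + 0 + 0 = 0  ✓
triangle: |1−2|=1 ≤ l₃=6 ≤ 1+2=3  ✗
parity: l₁+l₂+l₃ = 9 is odd

triangle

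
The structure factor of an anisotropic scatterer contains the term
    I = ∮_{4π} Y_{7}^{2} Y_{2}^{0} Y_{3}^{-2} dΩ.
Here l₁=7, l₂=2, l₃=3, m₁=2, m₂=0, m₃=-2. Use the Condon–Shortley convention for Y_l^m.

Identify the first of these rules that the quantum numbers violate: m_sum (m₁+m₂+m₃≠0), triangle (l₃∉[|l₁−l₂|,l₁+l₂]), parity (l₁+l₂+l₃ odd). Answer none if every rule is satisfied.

Σmᵢ = 0  ✓
l₃∈[|l₁−l₂|,l₁+l₂]=[5,9], have l₃=3  ✗
Σlᵢ = 12 ⇒ even

triangle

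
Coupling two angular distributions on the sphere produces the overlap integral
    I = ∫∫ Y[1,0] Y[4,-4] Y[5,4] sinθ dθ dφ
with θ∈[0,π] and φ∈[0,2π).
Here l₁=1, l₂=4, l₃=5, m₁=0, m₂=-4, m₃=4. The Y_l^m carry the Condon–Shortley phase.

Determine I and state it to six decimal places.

0.147319

Rules hold: Σm=0, L=10 even, 3≤5≤5.
N = 3·9·11 = 297
Δ = 0!·2!·8!/11! = 1/495
Racah Σ t=0..0: t=0:+1/576 = 1/576
⇒ 3j(1 4 5; 0 0 0)² = 5/99, sgn -1
Racah Σ t=0..0: t=0:+1/40320 = 1/40320
⇒ 3j(1 4 5; 0 -4 4)² = 1/55, sgn -1
4πI² = N·(3j₀)²·(3jₘ)² = 3/11
I = +1·√(0.272727/4π) = 0.14731920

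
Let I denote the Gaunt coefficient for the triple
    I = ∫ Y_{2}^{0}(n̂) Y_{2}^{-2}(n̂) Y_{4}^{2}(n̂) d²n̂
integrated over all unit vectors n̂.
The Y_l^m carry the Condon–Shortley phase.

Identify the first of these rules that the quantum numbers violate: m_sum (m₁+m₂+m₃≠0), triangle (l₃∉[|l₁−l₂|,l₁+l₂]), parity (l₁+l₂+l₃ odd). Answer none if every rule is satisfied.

Σmᵢ = 0  ✓
l₃∈[|l₁−l₂|,l₁+l₂]=[0,4], have l₃=4  ✓
Σlᵢ = 8 ⇒ even  ✓

none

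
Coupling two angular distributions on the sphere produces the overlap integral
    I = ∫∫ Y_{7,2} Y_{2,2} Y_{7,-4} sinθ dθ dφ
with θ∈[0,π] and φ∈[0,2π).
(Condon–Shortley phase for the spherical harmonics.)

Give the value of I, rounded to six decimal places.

Rules hold: Σm=0, L=16 even, 5≤7≤9.
N = 15·5·15 = 1125
Δ = 2!·12!·2!/17! = 1/185640
Racah Σ t=0..2: t=0:+1/2419200 t=1:−1/518400 t=2:+1/2419200 = -1/907200
⇒ 3j(7 2 7; 0 0 0)² = 56/3315, sgn +1
Racah Σ t=2..2: t=2:+1/8709120 = 1/8709120
⇒ 3j(7 2 7; 2 2 -4)² = 55/3094, sgn -1
4πI² = N·(3j₀)²·(3jₘ)² = 16500/48841
I = -1·√(0.337831/4π) = -0.16396259

-0.163963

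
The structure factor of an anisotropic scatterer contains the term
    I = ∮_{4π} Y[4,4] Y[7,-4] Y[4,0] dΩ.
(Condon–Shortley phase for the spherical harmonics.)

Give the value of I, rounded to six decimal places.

l₁+l₂+l₃=15 is odd: 3j(l;000)=0 ⇒ I=0

0.000000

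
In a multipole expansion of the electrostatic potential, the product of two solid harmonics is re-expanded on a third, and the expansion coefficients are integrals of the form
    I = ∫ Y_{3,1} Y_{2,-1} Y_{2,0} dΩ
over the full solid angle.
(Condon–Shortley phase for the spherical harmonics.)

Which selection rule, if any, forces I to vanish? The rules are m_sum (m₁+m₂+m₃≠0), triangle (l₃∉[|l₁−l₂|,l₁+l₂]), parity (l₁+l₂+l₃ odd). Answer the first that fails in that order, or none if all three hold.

Σmᵢ = 0  ✓
l₃∈[|l₁−l₂|,l₁+l₂]=[1,5], have l₃=2  ✓
Σlᵢ = 7 ⇒ odd  ✗

parity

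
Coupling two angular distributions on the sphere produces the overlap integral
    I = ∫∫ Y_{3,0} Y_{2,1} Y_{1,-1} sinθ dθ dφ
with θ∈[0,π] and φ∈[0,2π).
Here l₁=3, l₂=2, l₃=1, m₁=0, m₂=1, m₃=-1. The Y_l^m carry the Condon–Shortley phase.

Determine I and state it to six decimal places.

m-sum 0 ✓  L=6 even ✓  1≤1≤5 ✓
Π(2lᵢ+1) = 7×5×3 = 105
triangle coeff Δ(3,2,1) = 1/105
Σ_t [2,2]: t=2:+1/4 = 1/4
(3j)²=3/35 [(3 2 1; 0 0 0)], sign=-1
Σ_t [3,3]: t=3:−1/12 = -1/12
(3j)²=1/35 [(3 2 1; 0 1 -1)], sign=-1
⇒ 4πI² = 9/35
I = (+1)√(9/35/(4π)) = 0.14304817

0.143048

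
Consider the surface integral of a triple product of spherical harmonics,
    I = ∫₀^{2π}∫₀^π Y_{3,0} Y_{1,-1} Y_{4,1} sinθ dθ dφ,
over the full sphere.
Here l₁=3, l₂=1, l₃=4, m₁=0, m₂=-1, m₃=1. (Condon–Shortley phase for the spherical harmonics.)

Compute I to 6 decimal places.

Checks pass: Σm=0; 8 even; l₃=4∈[2,4].
(2·3+1)(2·1+1)(2·4+1) = 189
Δ: 0! 6! 2! / 9! → 1/252
sum: t=0:+1/36 = 1/36
3j²(3 1 4; 0 0 0) = Δ·Π!·Σ² = 4/63  (sign +1)
sum: t=0:+1/72 = 1/72
3j²(3 1 4; 0 -1 1) = Δ·Π!·Σ² = 5/126  (sign -1)
combine: 4πI² = 189·4/63·5/126 = 10/21
take √, sign -1: I = -0.19466390

-0.194664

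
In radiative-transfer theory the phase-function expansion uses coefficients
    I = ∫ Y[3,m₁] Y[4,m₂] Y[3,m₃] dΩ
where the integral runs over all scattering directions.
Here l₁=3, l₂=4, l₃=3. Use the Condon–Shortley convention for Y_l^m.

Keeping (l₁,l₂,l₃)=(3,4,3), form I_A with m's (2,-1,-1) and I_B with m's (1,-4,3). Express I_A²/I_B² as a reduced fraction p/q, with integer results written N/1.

16/21

l's match ⇒ only the (l;m) 3-j factors differ between A and B.
A: triangle coeff Δ(3,4,3) = 1/34650; Σ_t [0,1]: t=0:+1/144 t=1:−1/48 = -1/72; (3j)²=16/693 [(3 4 3; 2 -1 -1)], sign=-1
B: triangle coeff Δ(3,4,3) = 1/34650; Σ_t [0,0]: t=0:+1/1152 = 1/1152; (3j)²=1/33 [(3 4 3; 1 -4 3)], sign=+1
I_A²/I_B² = (16/693)/(1/33) = 16/21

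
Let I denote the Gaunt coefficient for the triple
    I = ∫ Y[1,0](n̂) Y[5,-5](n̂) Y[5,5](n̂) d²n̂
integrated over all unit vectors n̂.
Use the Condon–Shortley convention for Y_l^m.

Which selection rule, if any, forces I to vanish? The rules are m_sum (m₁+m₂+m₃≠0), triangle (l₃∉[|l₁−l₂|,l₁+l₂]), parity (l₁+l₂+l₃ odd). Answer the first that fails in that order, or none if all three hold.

parity

azimuthal sum: 0 − 5 + 5 = 0  ✓
4 ≤ 5 ≤ 6 (triangle on l)  ✓
L = 1 + 5 + 5 = 11 (odd)  ✗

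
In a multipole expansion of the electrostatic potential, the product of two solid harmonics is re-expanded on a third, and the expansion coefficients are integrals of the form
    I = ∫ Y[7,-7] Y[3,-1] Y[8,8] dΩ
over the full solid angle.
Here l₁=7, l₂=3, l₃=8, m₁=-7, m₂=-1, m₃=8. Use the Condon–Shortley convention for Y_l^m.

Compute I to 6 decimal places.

Rules hold: Σm=0, L=18 even, 4≤8≤10.
N = 15·7·17 = 1785
Δ = 2!·12!·4!/19! = 1/5290740
Racah Σ t=0..2: t=0:+1/7257600 t=1:−1/2073600 t=2:+1/7257600 = -1/4838400
⇒ 3j(7 3 8; 0 0 0)² = 252/20995, sgn -1
Racah Σ t=2..2: t=2:+1/22992076800 = 1/22992076800
⇒ 3j(7 3 8; -7 -1 8)² = 91/2907, sgn +1
4πI² = N·(3j₀)²·(3jₘ)² = 4116/6137
I = -1·√(0.670686/4π) = -0.23102272

-0.231023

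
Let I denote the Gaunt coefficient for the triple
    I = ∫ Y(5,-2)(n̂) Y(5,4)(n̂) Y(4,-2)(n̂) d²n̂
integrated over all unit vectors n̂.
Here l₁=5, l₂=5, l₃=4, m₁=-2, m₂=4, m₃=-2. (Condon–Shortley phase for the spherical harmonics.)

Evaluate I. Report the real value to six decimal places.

0.118854

m-sum 0 ✓  L=14 even ✓  0≤4≤10 ✓
Π(2lᵢ+1) = 11×11×9 = 1089
triangle coeff Δ(5,5,4) = 1/3153150
Σ_t [1,5]: t=1:−1/69120 t=2:+1/1728 t=3:−1/576 t=4:+1/1728 t=5:−1/69120 = -7/11520
(3j)²=2/143 [(5 5 4; 0 0 0)], sign=-1
Σ_t [5,6]: t=5:−1/11520 t=6:+1/25920 = -1/20736
(3j)²=5/429 [(5 5 4; -2 4 -2)], sign=-1
⇒ 4πI² = 30/169
I = (+1)√(30/169/(4π)) = 0.11885360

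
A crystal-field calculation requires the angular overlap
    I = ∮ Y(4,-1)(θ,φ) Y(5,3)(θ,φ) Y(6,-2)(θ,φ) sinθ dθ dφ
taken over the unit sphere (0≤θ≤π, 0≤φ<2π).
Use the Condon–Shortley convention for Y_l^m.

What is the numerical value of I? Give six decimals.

0.000000

l₁+l₂+l₃=15 is odd: 3j(l;000)=0 ⇒ I=0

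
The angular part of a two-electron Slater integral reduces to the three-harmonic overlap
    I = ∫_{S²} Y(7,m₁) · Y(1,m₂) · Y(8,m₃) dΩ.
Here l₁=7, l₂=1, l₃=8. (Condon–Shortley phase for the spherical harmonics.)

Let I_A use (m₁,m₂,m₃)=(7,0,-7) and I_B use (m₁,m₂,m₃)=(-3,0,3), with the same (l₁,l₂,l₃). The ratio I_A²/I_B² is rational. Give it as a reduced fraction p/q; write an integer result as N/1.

l's match ⇒ only the (l;m) 3-j factors differ between A and B.
A: triangle coeff Δ(7,1,8) = 1/2040; Σ_t [0,0]: t=0:+1/87178291200 = 1/87178291200; (3j)²=1/136 [(7 1 8; 7 0 -7)], sign=-1
B: triangle coeff Δ(7,1,8) = 1/2040; Σ_t [0,0]: t=0:+1/87091200 = 1/87091200; (3j)²=11/408 [(7 1 8; -3 0 3)], sign=-1
I_A²/I_B² = (1/136)/(11/408) = 3/11

3/11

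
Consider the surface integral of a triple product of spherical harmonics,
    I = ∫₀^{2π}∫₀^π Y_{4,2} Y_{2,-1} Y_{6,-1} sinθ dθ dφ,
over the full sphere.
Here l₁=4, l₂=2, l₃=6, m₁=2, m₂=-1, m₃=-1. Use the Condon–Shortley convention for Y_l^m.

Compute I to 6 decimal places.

-0.133065

Rules hold: Σm=0, L=12 even, 2≤6≤6.
N = 9·5·13 = 585
Δ = 0!·8!·4!/13! = 1/6435
Racah Σ t=0..0: t=0:+1/2304 = 1/2304
⇒ 3j(4 2 6; 0 0 0)² = 5/143, sgn +1
Racah Σ t=0..0: t=0:+1/8640 = 1/8640
⇒ 3j(4 2 6; 2 -1 -1)² = 14/1287, sgn -1
4πI² = N·(3j₀)²·(3jₘ)² = 350/1573
I = -1·√(0.222505/4π) = -0.13306527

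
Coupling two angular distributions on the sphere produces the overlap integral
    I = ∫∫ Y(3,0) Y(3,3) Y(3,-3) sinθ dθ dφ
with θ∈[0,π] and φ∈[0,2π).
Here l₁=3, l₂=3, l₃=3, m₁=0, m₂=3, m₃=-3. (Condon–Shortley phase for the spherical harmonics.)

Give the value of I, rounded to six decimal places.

l₁+l₂+l₃=9 is odd: 3j(l;000)=0 ⇒ I=0

0.000000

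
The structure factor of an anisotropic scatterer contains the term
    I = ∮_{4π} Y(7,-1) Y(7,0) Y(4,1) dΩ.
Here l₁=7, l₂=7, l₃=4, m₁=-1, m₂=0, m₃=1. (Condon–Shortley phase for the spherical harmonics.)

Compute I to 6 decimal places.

-0.037251

Rules hold: Σm=0, L=18 even, 0≤4≤14.
N = 15·15·9 = 2025
Δ = 10!·4!·4!/19! = 1/58198140
Racah Σ t=3..7: t=3:−1/17418240 t=4:+1/622080 t=5:−1/230400 t=6:+1/622080 t=7:−1/17418240 = -1/806400
⇒ 3j(7 7 4; 0 0 0)² = 2268/230945, sgn -1
Racah Σ t=4..7: t=4:+1/2488320 t=5:−1/345600 t=6:+1/414720 t=7:−1/4354560 = -1/3225600
⇒ 3j(7 7 4; -1 0 1)² = 81/92378, sgn +1
4πI² = N·(3j₀)²·(3jₘ)² = 37200870/2133423721
I = -1·√(0.0174372/4π) = -0.03725058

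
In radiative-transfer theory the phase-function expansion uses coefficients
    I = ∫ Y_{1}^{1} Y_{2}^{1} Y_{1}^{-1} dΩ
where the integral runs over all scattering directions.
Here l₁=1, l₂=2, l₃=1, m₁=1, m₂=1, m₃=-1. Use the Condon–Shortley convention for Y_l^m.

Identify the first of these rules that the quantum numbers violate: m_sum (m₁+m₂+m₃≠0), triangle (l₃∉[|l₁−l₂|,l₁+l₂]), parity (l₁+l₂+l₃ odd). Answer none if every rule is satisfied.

m_sum

m₁+m₂+m₃ = 1 + 1 − 1 = 1  ✗
triangle: |1−2|=1 ≤ l₃=1 ≤ 1+2=3
parity: l₁+l₂+l₃ = 4 is even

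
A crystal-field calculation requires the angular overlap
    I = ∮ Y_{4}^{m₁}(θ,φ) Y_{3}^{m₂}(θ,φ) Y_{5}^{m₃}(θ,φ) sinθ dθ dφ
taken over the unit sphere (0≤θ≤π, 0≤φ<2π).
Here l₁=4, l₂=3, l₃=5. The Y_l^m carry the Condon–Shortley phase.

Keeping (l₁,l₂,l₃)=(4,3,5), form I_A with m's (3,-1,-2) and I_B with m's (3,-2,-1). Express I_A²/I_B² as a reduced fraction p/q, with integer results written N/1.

Shared (l₁,l₂,l₃)=(4,3,5): N and (l;000)² cancel in I_A²/I_B².
A: Δ = 2!·6!·4!/13! = 1/180180; Racah Σ t=0..1: t=0:+1/960 t=1:−1/4320 = 7/8640; ⇒ 3j(4 3 5; 3 -1 -2)² = 343/12870, sgn -1
B: Δ = 2!·6!·4!/13! = 1/180180; Racah Σ t=0..1: t=0:+1/1440 t=1:−1/17280 = 11/17280; ⇒ 3j(4 3 5; 3 -2 -1)² = 11/468, sgn +1
I_A²/I_B² = (343/12870)/(11/468) = 686/605

686/605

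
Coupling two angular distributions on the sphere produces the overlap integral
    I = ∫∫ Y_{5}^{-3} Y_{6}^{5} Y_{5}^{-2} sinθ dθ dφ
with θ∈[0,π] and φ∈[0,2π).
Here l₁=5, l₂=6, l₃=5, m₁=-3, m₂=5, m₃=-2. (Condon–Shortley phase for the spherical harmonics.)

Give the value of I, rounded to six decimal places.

-0.065948

Rules hold: Σm=0, L=16 even, 1≤5≤11.
N = 11·13·11 = 1573
Δ = 6!·4!·6!/17! = 1/28588560
Racah Σ t=1..5: t=1:−1/345600 t=2:+1/13824 t=3:−1/5184 t=4:+1/13824 t=5:−1/345600 = -7/129600
⇒ 3j(5 6 5; 0 0 0)² = 80/7293, sgn +1
Racah Σ t=5..6: t=5:−1/518400 t=6:+1/345600 = 1/1036800
⇒ 3j(5 6 5; -3 5 -2)² = 7/2210, sgn -1
4πI² = N·(3j₀)²·(3jₘ)² = 616/11271
I = -1·√(0.0546535/4π) = -0.06594839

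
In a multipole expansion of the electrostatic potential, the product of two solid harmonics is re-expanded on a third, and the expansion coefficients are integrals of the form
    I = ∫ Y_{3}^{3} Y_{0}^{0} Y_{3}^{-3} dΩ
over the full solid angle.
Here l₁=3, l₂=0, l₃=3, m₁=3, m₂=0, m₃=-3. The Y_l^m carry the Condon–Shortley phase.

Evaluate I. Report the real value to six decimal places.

Rules hold: Σm=0, L=6 even, 3≤3≤3.
N = 7·1·7 = 49
Δ = 0!·6!·0!/7! = 1/7
Racah Σ t=0..0: t=0:+1/36 = 1/36
⇒ 3j(3 0 3; 0 0 0)² = 1/7, sgn -1
Racah Σ t=0..0: t=0:+1/720 = 1/720
⇒ 3j(3 0 3; 3 0 -3)² = 1/7, sgn +1
4πI² = N·(3j₀)²·(3jₘ)² = 1/1
I = -1·√(1/4π) = -0.28209479

-0.282095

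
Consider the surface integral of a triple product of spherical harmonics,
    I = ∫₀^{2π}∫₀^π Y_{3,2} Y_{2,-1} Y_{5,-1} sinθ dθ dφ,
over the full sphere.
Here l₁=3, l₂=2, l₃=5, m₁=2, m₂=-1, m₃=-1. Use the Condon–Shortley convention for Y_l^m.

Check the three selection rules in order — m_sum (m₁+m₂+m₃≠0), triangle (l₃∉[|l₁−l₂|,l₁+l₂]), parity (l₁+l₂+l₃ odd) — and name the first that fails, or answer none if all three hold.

none

Σmᵢ = 0  ✓
l₃∈[|l₁−l₂|,l₁+l₂]=[1,5], have l₃=5  ✓
Σlᵢ = 10 ⇒ even  ✓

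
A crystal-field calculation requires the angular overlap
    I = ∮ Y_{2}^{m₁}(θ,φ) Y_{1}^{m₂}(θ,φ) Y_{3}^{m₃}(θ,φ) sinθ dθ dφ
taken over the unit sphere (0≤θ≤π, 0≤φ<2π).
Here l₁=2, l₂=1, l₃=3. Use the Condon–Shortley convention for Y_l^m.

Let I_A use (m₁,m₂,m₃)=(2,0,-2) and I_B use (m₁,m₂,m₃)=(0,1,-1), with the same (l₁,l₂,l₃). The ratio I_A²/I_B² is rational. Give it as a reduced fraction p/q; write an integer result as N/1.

5/6

Shared (l₁,l₂,l₃)=(2,1,3): N and (l;000)² cancel in I_A²/I_B².
A: Δ = 0!·4!·2!/7! = 1/105; Racah Σ t=0..0: t=0:+1/24 = 1/24; ⇒ 3j(2 1 3; 2 0 -2)² = 1/21, sgn -1
B: Δ = 0!·4!·2!/7! = 1/105; Racah Σ t=0..0: t=0:+1/8 = 1/8; ⇒ 3j(2 1 3; 0 1 -1)² = 2/35, sgn +1
I_A²/I_B² = (1/21)/(2/35) = 5/6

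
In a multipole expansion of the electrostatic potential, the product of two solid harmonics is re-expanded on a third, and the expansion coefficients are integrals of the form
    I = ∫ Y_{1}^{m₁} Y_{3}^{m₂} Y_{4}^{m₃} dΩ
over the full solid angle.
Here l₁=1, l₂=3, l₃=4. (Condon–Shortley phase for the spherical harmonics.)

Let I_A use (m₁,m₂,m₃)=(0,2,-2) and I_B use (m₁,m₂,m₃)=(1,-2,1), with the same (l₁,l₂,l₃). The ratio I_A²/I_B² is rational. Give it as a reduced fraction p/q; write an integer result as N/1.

Same 1,3,4: normalisation and zero-m 3j drop out of the ratio.
A: Δ: 0! 2! 6! / 9! → 1/252; sum: t=0:+1/120 = 1/120; 3j²(1 3 4; 0 2 -2) = Δ·Π!·Σ² = 1/21  (sign +1)
B: Δ: 0! 2! 6! / 9! → 1/252; sum: t=0:+1/240 = 1/240; 3j²(1 3 4; 1 -2 1) = Δ·Π!·Σ² = 1/84  (sign -1)
I_A²/I_B² = (1/21)/(1/84) = 4/1

4/1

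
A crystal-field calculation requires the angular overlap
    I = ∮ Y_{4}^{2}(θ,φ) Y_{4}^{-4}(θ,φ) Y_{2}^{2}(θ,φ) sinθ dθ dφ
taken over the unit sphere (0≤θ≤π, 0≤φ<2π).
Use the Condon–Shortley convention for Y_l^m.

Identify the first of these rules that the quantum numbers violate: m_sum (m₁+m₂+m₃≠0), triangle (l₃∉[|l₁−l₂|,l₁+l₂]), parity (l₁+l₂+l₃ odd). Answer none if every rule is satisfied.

Σmᵢ = 0  ✓
l₃∈[|l₁−l₂|,l₁+l₂]=[0,8], have l₃=2  ✓
Σlᵢ = 10 ⇒ even  ✓

none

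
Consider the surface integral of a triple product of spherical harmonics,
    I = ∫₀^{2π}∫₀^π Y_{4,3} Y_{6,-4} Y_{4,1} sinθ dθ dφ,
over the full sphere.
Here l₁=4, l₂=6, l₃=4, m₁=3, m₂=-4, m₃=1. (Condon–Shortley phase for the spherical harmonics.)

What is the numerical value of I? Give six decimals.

m-sum 0 ✓  L=14 even ✓  2≤4≤10 ✓
Π(2lᵢ+1) = 9×13×9 = 1053
triangle coeff Δ(4,6,4) = 1/1261260
Σ_t [2,4]: t=2:+1/4608 t=3:−1/1296 t=4:+1/4608 = -7/20736
(3j)²=20/1287 [(4 6 4; 0 0 0)], sign=-1
Σ_t [0,1]: t=0:+1/34560 t=1:−1/28800 = -1/172800
(3j)²=1/1430 [(4 6 4; 3 -4 1)], sign=+1
⇒ 4πI² = 18/1573
I = (-1)√(18/1573/(4π)) = -0.03017637

-0.030176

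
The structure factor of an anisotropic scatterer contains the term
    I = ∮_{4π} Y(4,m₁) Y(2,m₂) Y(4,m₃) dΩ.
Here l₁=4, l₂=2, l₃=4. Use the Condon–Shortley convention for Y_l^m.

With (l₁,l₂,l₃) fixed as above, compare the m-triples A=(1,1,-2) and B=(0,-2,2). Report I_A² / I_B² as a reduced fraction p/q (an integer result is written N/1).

9/20

l's match ⇒ only the (l;m) 3-j factors differ between A and B.
A: triangle coeff Δ(4,2,4) = 1/13860; Σ_t [1,2]: t=1:−1/96 t=2:+1/240 = -1/160; (3j)²=27/1540 [(4 2 4; 1 1 -2)], sign=-1
B: triangle coeff Δ(4,2,4) = 1/13860; Σ_t [0,0]: t=0:+1/192 = 1/192; (3j)²=3/77 [(4 2 4; 0 -2 2)], sign=+1
I_A²/I_B² = (27/1540)/(3/77) = 9/20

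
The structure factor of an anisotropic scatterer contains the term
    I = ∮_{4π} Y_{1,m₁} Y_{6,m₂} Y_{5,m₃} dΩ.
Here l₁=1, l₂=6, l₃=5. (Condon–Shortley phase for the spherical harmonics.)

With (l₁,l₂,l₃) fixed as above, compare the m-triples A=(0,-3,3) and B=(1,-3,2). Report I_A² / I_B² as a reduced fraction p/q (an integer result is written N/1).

3/4

l's match ⇒ only the (l;m) 3-j factors differ between A and B.
A: triangle coeff Δ(1,6,5) = 1/858; Σ_t [1,1]: t=1:−1/80640 = -1/80640; (3j)²=9/286 [(1 6 5; 0 -3 3)], sign=-1
B: triangle coeff Δ(1,6,5) = 1/858; Σ_t [0,0]: t=0:+1/60480 = 1/60480; (3j)²=6/143 [(1 6 5; 1 -3 2)], sign=-1
I_A²/I_B² = (9/286)/(6/143) = 3/4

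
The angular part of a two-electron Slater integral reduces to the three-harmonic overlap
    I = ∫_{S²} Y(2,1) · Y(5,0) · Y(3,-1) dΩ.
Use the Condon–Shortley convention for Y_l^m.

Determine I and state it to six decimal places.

m-sum 0 ✓  L=10 even ✓  3≤3≤7 ✓
Π(2lᵢ+1) = 5×11×7 = 385
triangle coeff Δ(2,5,3) = 1/2310
Σ_t [2,2]: t=2:+1/144 = 1/144
(3j)²=10/231 [(2 5 3; 0 0 0)], sign=-1
Σ_t [1,1]: t=1:−1/288 = -1/288
(3j)²=5/231 [(2 5 3; 1 0 -1)], sign=-1
⇒ 4πI² = 250/693
I = (+1)√(250/693/(4π)) = 0.16943318

0.169433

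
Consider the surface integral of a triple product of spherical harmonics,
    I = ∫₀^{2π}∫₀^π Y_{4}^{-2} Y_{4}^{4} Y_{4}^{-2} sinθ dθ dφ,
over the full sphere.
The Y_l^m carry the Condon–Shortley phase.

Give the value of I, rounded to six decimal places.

Checks pass: Σm=0; 12 even; l₃=4∈[0,8].
(2·4+1)(2·4+1)(2·4+1) = 729
Δ: 4! 4! 4! / 13! → 1/450450
sum: t=0:+1/13824 t=1:−1/216 t=2:+1/64 t=3:−1/216 t=4:+1/13824 = 5/768
3j²(4 4 4; 0 0 0) = Δ·Π!·Σ² = 18/1001  (sign +1)
sum: t=4:+1/2304 = 1/2304
3j²(4 4 4; -2 4 -2) = Δ·Π!·Σ² = 5/143  (sign +1)
combine: 4πI² = 729·18/1001·5/143 = 65610/143143
take √, sign +1: I = 0.19098314

0.190983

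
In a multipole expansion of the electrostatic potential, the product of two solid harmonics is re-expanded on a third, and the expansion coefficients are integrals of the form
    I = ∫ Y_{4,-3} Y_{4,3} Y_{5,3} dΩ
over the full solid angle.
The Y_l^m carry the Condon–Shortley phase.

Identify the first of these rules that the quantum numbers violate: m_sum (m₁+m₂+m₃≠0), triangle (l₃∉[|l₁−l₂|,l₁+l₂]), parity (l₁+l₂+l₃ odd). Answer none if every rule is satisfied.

azimuthal sum: -3 + 3 + 3 = 3  ✗
0 ≤ 5 ≤ 8 (triangle on l)
L = 4 + 4 + 5 = 13 (odd)

m_sum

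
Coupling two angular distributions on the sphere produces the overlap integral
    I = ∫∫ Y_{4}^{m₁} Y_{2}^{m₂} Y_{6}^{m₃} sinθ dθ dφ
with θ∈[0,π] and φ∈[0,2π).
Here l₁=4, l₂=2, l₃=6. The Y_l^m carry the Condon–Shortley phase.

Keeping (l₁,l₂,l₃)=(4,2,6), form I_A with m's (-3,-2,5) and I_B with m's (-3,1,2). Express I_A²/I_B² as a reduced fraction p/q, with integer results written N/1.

165/16

Shared (l₁,l₂,l₃)=(4,2,6): N and (l;000)² cancel in I_A²/I_B².
A: Δ = 0!·8!·4!/13! = 1/6435; Racah Σ t=0..0: t=0:+1/120960 = 1/120960; ⇒ 3j(4 2 6; -3 -2 5)² = 2/39, sgn -1
B: Δ = 0!·8!·4!/13! = 1/6435; Racah Σ t=0..0: t=0:+1/30240 = 1/30240; ⇒ 3j(4 2 6; -3 1 2)² = 32/6435, sgn +1
I_A²/I_B² = (2/39)/(32/6435) = 165/16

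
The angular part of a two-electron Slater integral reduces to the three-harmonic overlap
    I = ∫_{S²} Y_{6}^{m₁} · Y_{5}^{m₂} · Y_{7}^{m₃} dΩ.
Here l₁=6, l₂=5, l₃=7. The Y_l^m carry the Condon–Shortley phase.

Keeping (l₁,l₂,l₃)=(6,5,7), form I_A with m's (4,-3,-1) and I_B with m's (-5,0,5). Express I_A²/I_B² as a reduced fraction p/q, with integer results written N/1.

7098/605

Shared (l₁,l₂,l₃)=(6,5,7): N and (l;000)² cancel in I_A²/I_B².
A: Δ = 4!·8!·6!/19! = 1/174594420; Racah Σ t=0..2: t=0:+1/1658880 t=1:−1/3628800 t=2:+1/116121600 = 13/38707200; ⇒ 3j(6 5 7; 4 -3 -1)² = 39/3553, sgn +1
B: Δ = 4!·8!·6!/19! = 1/174594420; Racah Σ t=3..4: t=3:−1/11612160 t=4:+1/14515200 = -1/58060800; ⇒ 3j(6 5 7; -5 0 5)² = 55/58786, sgn -1
I_A²/I_B² = (39/3553)/(55/58786) = 7098/605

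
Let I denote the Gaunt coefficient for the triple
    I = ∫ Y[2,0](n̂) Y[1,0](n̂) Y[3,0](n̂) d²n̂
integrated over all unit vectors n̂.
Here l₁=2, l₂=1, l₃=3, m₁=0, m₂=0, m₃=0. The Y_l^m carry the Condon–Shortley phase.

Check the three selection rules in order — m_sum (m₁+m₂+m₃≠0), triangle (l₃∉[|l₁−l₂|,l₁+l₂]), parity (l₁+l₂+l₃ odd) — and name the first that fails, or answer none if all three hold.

azimuthal sum: 0 + 0 + 0 = 0  ✓
1 ≤ 3 ≤ 3 (triangle on l)  ✓
L = 2 + 1 + 3 = 6 (even)  ✓

none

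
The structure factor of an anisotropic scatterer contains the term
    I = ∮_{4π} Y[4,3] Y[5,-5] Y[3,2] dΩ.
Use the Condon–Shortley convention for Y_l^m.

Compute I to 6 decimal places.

m-sum 0 ✓  L=12 even ✓  1≤3≤9 ✓
Π(2lᵢ+1) = 9×11×7 = 693
triangle coeff Δ(4,5,3) = 1/180180
Σ_t [2,4]: t=2:+1/576 t=3:−1/144 t=4:+1/576 = -1/288
(3j)²=20/1001 [(4 5 3; 0 0 0)], sign=+1
Σ_t [0,0]: t=0:+1/17280 = 1/17280
(3j)²=35/858 [(4 5 3; 3 -5 2)], sign=-1
⇒ 4πI² = 1050/1859
I = (-1)√(1050/1859/(4π)) = -0.21200691

-0.212007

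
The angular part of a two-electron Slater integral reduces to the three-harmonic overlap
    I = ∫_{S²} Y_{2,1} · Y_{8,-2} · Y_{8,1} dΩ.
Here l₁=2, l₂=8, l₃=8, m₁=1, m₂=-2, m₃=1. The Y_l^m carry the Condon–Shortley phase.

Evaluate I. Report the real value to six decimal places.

0.068038

Checks pass: Σm=0; 18 even; l₃=8∈[6,10].
(2·2+1)(2·8+1)(2·8+1) = 1445
Δ: 2! 2! 14! / 19! → 1/348840
sum: t=0:+1/116121600 t=1:−1/25401600 t=2:+1/116121600 = -1/45158400
3j²(2 8 8; 0 0 0) = Δ·Π!·Σ² = 24/1615  (sign -1)
sum: t=0:+1/58060800 t=1:−1/87091200 = 1/174182400
3j²(2 8 8; 1 -2 1) = Δ·Π!·Σ² = 7/2584  (sign -1)
combine: 4πI² = 1445·24/1615·7/2584 = 21/361
take √, sign +1: I = 0.06803793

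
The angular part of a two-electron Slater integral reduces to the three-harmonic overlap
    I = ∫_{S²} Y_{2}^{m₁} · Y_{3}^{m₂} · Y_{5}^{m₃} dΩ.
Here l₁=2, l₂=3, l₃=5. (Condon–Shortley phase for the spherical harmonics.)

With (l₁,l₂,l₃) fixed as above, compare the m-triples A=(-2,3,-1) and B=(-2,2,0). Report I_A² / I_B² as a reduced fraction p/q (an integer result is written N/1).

Same 2,3,5: normalisation and zero-m 3j drop out of the ratio.
A: Δ: 0! 4! 6! / 11! → 1/2310; sum: t=0:+1/17280 = 1/17280; 3j²(2 3 5; -2 3 -1) = Δ·Π!·Σ² = 1/2310  (sign +1)
B: Δ: 0! 4! 6! / 11! → 1/2310; sum: t=0:+1/2880 = 1/2880; 3j²(2 3 5; -2 2 0) = Δ·Π!·Σ² = 1/462  (sign -1)
I_A²/I_B² = (1/2310)/(1/462) = 1/5

1/5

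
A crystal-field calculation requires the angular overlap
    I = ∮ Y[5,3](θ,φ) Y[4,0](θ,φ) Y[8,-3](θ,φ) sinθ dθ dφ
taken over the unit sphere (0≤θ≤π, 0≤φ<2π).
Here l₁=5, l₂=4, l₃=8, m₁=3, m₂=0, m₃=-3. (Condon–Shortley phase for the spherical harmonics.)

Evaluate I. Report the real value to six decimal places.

0.000000

l₁+l₂+l₃=17 is odd: 3j(l;000)=0 ⇒ I=0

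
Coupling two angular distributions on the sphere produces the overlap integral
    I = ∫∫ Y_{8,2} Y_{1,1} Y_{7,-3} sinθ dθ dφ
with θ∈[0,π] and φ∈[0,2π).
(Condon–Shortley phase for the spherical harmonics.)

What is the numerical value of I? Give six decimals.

m-sum 0 ✓  L=16 even ✓  7≤7≤9 ✓
Π(2lᵢ+1) = 17×3×15 = 765
triangle coeff Δ(8,1,7) = 1/2040
Σ_t [1,1]: t=1:−1/25401600 = -1/25401600
(3j)²=8/255 [(8 1 7; 0 0 0)], sign=+1
Σ_t [2,2]: t=2:+1/174182400 = 1/174182400
(3j)²=1/136 [(8 1 7; 2 1 -3)], sign=+1
⇒ 4πI² = 3/17
I = (+1)√(3/17/(4π)) = 0.11850352

0.118504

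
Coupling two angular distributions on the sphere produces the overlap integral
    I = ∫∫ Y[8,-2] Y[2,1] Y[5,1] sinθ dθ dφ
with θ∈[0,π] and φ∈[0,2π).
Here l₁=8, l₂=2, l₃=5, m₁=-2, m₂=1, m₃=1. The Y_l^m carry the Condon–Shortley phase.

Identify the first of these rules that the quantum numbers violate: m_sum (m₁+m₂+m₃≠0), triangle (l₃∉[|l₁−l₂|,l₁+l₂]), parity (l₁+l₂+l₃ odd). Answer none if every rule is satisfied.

azimuthal sum: -2 + 1 + 1 = 0  ✓
6 ≤ 5 ≤ 10 (triangle on l)  ✗
L = 8 + 2 + 5 = 15 (odd)

triangle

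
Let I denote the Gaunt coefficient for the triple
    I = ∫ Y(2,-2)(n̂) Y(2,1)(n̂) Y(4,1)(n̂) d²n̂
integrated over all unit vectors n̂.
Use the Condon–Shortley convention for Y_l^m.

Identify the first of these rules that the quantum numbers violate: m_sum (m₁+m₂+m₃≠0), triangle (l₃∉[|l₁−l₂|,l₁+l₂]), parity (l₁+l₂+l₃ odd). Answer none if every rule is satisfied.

none

azimuthal sum: -2 + 1 + 1 = 0  ✓
0 ≤ 4 ≤ 4 (triangle on l)  ✓
L = 2 + 2 + 4 = 8 (even)  ✓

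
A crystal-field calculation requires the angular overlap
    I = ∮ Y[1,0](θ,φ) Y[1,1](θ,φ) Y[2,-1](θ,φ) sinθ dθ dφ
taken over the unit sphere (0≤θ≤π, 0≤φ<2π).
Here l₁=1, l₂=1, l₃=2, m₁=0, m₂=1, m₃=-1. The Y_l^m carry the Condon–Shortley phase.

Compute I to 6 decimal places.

Rules hold: Σm=0, L=4 even, 0≤2≤2.
N = 3·3·5 = 45
Δ = 0!·2!·2!/5! = 1/30
Racah Σ t=0..0: t=0:+1/1 = 1/1
⇒ 3j(1 1 2; 0 0 0)² = 2/15, sgn +1
Racah Σ t=0..0: t=0:+1/2 = 1/2
⇒ 3j(1 1 2; 0 1 -1)² = 1/10, sgn -1
4πI² = N·(3j₀)²·(3jₘ)² = 3/5
I = -1·√(0.6/4π) = -0.21850969

-0.218510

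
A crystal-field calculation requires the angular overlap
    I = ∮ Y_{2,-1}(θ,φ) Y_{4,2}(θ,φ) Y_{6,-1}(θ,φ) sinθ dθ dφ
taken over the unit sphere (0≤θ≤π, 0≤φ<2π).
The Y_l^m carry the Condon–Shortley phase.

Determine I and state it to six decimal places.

-0.133065

m-sum 0 ✓  L=12 even ✓  2≤6≤6 ✓
Π(2lᵢ+1) = 5×9×13 = 585
triangle coeff Δ(2,4,6) = 1/6435
Σ_t [0,0]: t=0:+1/2304 = 1/2304
(3j)²=5/143 [(2 4 6; 0 0 0)], sign=+1
Σ_t [0,0]: t=0:+1/8640 = 1/8640
(3j)²=14/1287 [(2 4 6; -1 2 -1)], sign=-1
⇒ 4πI² = 350/1573
I = (-1)√(350/1573/(4π)) = -0.13306527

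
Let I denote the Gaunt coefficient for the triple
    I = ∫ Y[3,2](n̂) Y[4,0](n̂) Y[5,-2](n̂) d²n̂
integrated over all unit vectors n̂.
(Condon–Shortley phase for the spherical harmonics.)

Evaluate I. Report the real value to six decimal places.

Checks pass: Σm=0; 12 even; l₃=5∈[1,7].
(2·3+1)(2·4+1)(2·5+1) = 693
Δ: 2! 4! 6! / 13! → 1/180180
sum: t=0:+1/576 t=1:−1/144 t=2:+1/576 = -1/288
3j²(3 4 5; 0 0 0) = Δ·Π!·Σ² = 20/1001  (sign +1)
sum: t=0:+1/576 t=1:−1/864 = 1/1728
3j²(3 4 5; 2 0 -2) = Δ·Π!·Σ² = 5/1287  (sign -1)
combine: 4πI² = 693·20/1001·5/1287 = 100/1859
take √, sign -1: I = -0.06542675

-0.065427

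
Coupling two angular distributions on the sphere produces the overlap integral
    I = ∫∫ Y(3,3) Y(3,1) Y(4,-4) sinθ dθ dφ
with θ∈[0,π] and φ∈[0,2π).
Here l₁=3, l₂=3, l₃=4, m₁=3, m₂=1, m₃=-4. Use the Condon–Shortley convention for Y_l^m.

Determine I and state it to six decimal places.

-0.166198

m-sum 0 ✓  L=10 even ✓  0≤4≤6 ✓
Π(2lᵢ+1) = 7×7×9 = 441
triangle coeff Δ(3,3,4) = 1/34650
Σ_t [0,2]: t=0:+1/72 t=1:−1/16 t=2:+1/72 = -5/144
(3j)²=2/77 [(3 3 4; 0 0 0)], sign=-1
Σ_t [0,0]: t=0:+1/1152 = 1/1152
(3j)²=1/33 [(3 3 4; 3 1 -4)], sign=+1
⇒ 4πI² = 42/121
I = (-1)√(42/121/(4π)) = -0.16619847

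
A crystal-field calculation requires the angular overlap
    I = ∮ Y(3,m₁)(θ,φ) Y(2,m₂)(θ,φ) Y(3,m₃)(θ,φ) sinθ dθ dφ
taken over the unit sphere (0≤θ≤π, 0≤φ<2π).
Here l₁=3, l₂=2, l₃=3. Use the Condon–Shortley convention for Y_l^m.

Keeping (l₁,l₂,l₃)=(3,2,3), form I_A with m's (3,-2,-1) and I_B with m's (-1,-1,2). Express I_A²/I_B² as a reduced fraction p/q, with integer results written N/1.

Shared (l₁,l₂,l₃)=(3,2,3): N and (l;000)² cancel in I_A²/I_B².
A: Δ = 2!·4!·2!/9! = 1/3780; Racah Σ t=0..0: t=0:+1/96 = 1/96; ⇒ 3j(3 2 3; 3 -2 -1)² = 1/42, sgn +1
B: Δ = 2!·4!·2!/9! = 1/3780; Racah Σ t=0..1: t=0:+1/48 t=1:−1/12 = -1/16; ⇒ 3j(3 2 3; -1 -1 2)² = 1/28, sgn +1
I_A²/I_B² = (1/42)/(1/28) = 2/3

2/3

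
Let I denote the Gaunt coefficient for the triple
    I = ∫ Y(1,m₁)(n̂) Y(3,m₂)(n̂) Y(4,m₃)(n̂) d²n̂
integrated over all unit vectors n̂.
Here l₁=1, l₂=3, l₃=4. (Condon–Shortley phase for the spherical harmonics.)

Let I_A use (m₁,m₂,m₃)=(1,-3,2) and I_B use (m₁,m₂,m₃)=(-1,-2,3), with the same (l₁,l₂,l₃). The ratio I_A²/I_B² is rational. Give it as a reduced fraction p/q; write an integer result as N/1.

1/21

l's match ⇒ only the (l;m) 3-j factors differ between A and B.
A: triangle coeff Δ(1,3,4) = 1/252; Σ_t [0,0]: t=0:+1/1440 = 1/1440; (3j)²=1/252 [(1 3 4; 1 -3 2)], sign=+1
B: triangle coeff Δ(1,3,4) = 1/252; Σ_t [0,0]: t=0:+1/240 = 1/240; (3j)²=1/12 [(1 3 4; -1 -2 3)], sign=-1
I_A²/I_B² = (1/252)/(1/12) = 1/21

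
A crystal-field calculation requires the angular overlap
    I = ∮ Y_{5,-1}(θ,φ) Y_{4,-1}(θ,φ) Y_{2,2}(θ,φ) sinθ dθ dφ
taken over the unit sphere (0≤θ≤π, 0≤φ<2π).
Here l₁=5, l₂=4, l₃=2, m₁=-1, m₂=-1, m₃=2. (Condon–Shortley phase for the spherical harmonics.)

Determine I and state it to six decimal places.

0.000000

Σlᵢ=11 odd — θ-integrand is odd under cosθ→−cosθ; I=0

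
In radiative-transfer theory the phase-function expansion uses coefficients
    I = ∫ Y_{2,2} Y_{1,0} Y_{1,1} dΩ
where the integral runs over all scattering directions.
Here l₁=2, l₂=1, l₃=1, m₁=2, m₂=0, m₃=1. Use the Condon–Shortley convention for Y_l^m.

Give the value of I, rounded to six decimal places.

0.000000

2 + 0 + 1 = 3 ≠ 0: azimuthal integral kills it; I = 0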